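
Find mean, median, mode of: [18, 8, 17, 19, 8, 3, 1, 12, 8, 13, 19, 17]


Sorted: [1, 3, 8, 8, 8, 12, 13, 17, 17, 18, 19, 19]
Mean = 143/12
Median = 25/2
Freq: {18: 1, 8: 3, 17: 2, 19: 2, 3: 1, 1: 1, 12: 1, 13: 1}
Mode: [8]

Mean=143/12, Median=25/2, Mode=8


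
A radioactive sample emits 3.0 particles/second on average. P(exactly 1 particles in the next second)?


Poisson(λ=3.0): P(X=1) = e^(-λ)×λ^k/k!
= e^(-3.0) × 3.0^1 / 1!
≈ 0.04978706837 × 3 / 1 ≈ 0.149361

P(X=1) ≈ 0.149361 ≈ 14.94%


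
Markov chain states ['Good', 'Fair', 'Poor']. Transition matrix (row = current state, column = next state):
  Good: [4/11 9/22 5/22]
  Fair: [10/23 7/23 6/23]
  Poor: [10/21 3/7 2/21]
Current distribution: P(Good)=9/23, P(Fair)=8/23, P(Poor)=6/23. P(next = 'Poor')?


P(next=Poor) = Σᵢ P(now=i)×P(i→Poor)
= 9/23×5/22 + 8/23×6/23 + 6/23×2/21
= 45/506 + 48/529 + 4/161 = 16661/81466

P = 16661/81466 ≈ 0.2045


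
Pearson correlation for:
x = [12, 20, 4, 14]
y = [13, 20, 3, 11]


n=4, Σx=50, Σy=47, Σxy=722, Σx²=756, Σy²=699
r = (4×722 - 50×47)/√((4×756 - 50²)(4×699 - 47²))
= 538/√(524×587) = 538/√307588 ≈ 538/554.6062 ≈ 0.9701

r ≈ 0.9701


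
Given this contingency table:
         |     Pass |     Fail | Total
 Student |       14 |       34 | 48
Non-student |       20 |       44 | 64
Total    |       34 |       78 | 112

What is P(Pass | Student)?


P(Pass | Student) = 14/(14+34) = 14/48 = 7/24

P(Pass|Student) = 7/24 ≈ 29.17%


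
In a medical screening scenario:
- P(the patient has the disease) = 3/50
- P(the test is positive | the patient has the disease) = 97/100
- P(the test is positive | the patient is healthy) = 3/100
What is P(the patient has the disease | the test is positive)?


Using Bayes' theorem:
P(A|B) = P(B|A)·P(A) / P(B)

P(the test is positive) = 97/100 × 3/50 + 3/100 × 47/50
= 291/5000 + 141/5000 = 54/625

P(the patient has the disease|the test is positive) = (291/5000) / (54/625) = 97/144

P(the patient has the disease|the test is positive) = 97/144 ≈ 67.36%


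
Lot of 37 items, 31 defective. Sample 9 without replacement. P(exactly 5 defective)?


Hypergeometric: C(31,5)×C(6,4)/C(37,9)
= 169911×15/124403620 = 567/27676

P(X=5) = 567/27676 ≈ 2.05%


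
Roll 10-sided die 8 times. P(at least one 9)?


P(no 9)^8 = (9/10)^8 = 43046721/100000000
P(≥1) = 1 - 43046721/100000000 = 56953279/100000000

P = 56953279/100000000 ≈ 56.95%


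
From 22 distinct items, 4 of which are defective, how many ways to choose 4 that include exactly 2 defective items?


Choose 2 of the 4 defective items and 2 of the other 18 items:
C(4,2)×C(18,2) = 6×153 = 918

918


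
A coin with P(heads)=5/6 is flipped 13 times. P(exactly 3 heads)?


Binomial: P(X=3) = C(13,3)×p^3×(1-p)^10
= 286 × 125/216 × 1/60466176 = 17875/6530347008

P(X=3) = 17875/6530347008 ≈ 0.00%


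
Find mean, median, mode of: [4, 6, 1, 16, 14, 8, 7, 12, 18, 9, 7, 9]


Sorted: [1, 4, 6, 7, 7, 8, 9, 9, 12, 14, 16, 18]
Mean = 111/12 = 37/4
Median = 17/2
Freq: {4: 1, 6: 1, 1: 1, 16: 1, 14: 1, 8: 1, 7: 2, 12: 1, 18: 1, 9: 2}
Mode: [7, 9]

Mean=37/4, Median=17/2, Mode=[7, 9]


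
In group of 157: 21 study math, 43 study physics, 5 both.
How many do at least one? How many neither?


|A∪B| = 21+43-5 = 59
Neither = 157-59 = 98

At least one: 59; Neither: 98


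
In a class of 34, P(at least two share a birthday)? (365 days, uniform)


P(all different) = Π(365-i)/365 for i=0..33
= 0.204683
P(match) = 1 - 0.204683 = 0.795317

P ≈ 0.7953 ≈ 79.53%


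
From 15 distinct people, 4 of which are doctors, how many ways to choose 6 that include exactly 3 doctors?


Choose 3 of the 4 doctors and 3 of the other 11 people:
C(4,3)×C(11,3) = 4×165 = 660

660


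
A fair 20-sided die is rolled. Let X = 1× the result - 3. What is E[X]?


E[die] = (1+20)/2 = 21/2
E[X] = 1×21/2 - 3 = 15/2

E[X] = 15/2


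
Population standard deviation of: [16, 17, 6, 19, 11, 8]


Mean = 77/6
  (16-77/6)²=361/36
  (17-77/6)²=625/36
  (6-77/6)²=1681/36
  (19-77/6)²=1369/36
  (11-77/6)²=121/36
  (8-77/6)²=841/36
Σ(x-μ)² = 833/6
σ² = (833/6)/6 = 833/36

σ = √(833/36) ≈ 4.8103


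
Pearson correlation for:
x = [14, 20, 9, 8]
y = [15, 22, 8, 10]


n=4, Σx=51, Σy=55, Σxy=802, Σx²=741, Σy²=873
r = (4×802 - 51×55)/√((4×741 - 51²)(4×873 - 55²))
= 403/√(363×467) = 403/√169521 ≈ 403/411.7293 ≈ 0.9788

r ≈ 0.9788


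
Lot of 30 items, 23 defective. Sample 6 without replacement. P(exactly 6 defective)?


Hypergeometric: C(23,6)×C(7,0)/C(30,6)
= 100947×1/593775 = 4807/28275

P(X=6) = 4807/28275 ≈ 17.00%


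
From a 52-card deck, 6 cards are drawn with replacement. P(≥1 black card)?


P(not a black card) = 26/52 = 1/2
P(none in 6 draws) = (1/2)^6 = 1/64
P(≥1 black card) = 1 - 1/64 = 63/64

P = 63/64 ≈ 98.44%


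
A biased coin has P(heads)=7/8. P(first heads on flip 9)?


Geometric: P(X=9) = (1-p)^(k-1)×p = (1/8)^8×7/8 = 7/134217728

P(X=9) = 7/134217728 ≈ 0.00%


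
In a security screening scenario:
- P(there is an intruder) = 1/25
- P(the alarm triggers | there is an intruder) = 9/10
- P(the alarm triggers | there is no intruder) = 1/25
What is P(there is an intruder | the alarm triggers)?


Using Bayes' theorem:
P(A|B) = P(B|A)·P(A) / P(B)

P(the alarm triggers) = 9/10 × 1/25 + 1/25 × 24/25
= 9/250 + 24/625 = 93/1250

P(there is an intruder|the alarm triggers) = (9/250) / (93/1250) = 15/31

P(there is an intruder|the alarm triggers) = 15/31 ≈ 48.39%


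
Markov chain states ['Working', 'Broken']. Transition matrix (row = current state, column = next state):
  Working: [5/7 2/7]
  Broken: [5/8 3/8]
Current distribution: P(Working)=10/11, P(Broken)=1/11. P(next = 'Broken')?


P(next=Broken) = Σᵢ P(now=i)×P(i→Broken)
= 10/11×2/7 + 1/11×3/8
= 20/77 + 3/88 = 181/616

P = 181/616 ≈ 0.2938


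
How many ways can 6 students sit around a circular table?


Circular arrangements of 6 distinct objects: fix one position to break rotational symmetry.
(n-1)! = 5! = 120

120


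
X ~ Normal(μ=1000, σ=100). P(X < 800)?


z = (800-1000)/100 = -2.0
P(Z < -2.0) = 0.0228

P(X < 800) ≈ 0.0228


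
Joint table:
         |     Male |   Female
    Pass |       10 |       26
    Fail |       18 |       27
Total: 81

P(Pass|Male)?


P(Pass|Male) = 10/(10+18) = 10/28 = 5/14

P = 5/14 ≈ 35.71%


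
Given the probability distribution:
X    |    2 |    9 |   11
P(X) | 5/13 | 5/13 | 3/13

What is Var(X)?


E[X] = 88/13
E[X²] = 788/13
Var(X) = E[X²] - (E[X])² = 788/13 - 7744/169 = 2500/169

Var(X) = 2500/169 ≈ 14.7929


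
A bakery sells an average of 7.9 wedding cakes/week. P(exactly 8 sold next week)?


Poisson(λ=7.9): P(X=8) = e^(-λ)×λ^k/k!
= e^(-7.9) × 7.9^8 / 8!
≈ 0.0003707435405 × 15171088.0991 / 40320 ≈ 0.139499

P(X=8) ≈ 0.139499 ≈ 13.95%


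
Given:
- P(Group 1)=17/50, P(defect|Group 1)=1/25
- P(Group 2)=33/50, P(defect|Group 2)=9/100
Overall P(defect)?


P(B) = Σ P(B|Aᵢ)×P(Aᵢ)
  1/25×17/50 = 17/1250
  9/100×33/50 = 297/5000
Sum = 73/1000

P(defect) = 73/1000 ≈ 7.30%


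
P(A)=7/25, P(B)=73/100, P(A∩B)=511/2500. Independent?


P(A)×P(B) = 511/2500
P(A∩B) = 511/2500
Equal ✓ → Independent

Yes, independent


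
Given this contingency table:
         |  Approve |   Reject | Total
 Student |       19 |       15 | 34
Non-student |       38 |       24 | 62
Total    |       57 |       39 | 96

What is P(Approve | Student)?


P(Approve | Student) = 19/(19+15) = 19/34

P(Approve|Student) = 19/34 ≈ 55.88%


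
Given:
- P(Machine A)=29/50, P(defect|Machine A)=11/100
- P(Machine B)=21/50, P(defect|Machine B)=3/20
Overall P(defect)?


P(B) = Σ P(B|Aᵢ)×P(Aᵢ)
  11/100×29/50 = 319/5000
  3/20×21/50 = 63/1000
Sum = 317/2500

P(defect) = 317/2500 ≈ 12.68%


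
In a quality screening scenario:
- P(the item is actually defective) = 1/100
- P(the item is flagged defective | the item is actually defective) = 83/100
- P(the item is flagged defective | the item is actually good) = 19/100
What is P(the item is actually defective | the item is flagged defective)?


Using Bayes' theorem:
P(A|B) = P(B|A)·P(A) / P(B)

P(the item is flagged defective) = 83/100 × 1/100 + 19/100 × 99/100
= 83/10000 + 1881/10000 = 491/2500

P(the item is actually defective|the item is flagged defective) = (83/10000) / (491/2500) = 83/1964

P(the item is actually defective|the item is flagged defective) = 83/1964 ≈ 4.23%


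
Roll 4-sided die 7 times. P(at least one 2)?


P(no 2)^7 = (3/4)^7 = 2187/16384
P(≥1) = 1 - 2187/16384 = 14197/16384

P = 14197/16384 ≈ 86.65%


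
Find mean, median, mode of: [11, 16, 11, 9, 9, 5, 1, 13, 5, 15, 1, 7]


Sorted: [1, 1, 5, 5, 7, 9, 9, 11, 11, 13, 15, 16]
Mean = 103/12
Median = 9
Freq: {11: 2, 16: 1, 9: 2, 5: 2, 1: 2, 13: 1, 15: 1, 7: 1}
Mode: [1, 5, 9, 11]

Mean=103/12, Median=9, Mode=[1, 5, 9, 11]


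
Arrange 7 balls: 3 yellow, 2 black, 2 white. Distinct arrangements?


7!/(3!×2!×2!) = 210

210


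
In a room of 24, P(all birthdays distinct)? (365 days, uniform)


P(all different) = Π(365-i)/365 for i=0..23
= (365/365)×(364/365)×...×(342/365)
= 0.461656

P ≈ 0.4617 ≈ 46.17%


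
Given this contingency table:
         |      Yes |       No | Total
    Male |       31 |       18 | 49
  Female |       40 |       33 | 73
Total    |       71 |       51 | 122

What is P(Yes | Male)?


P(Yes | Male) = 31/(31+18) = 31/49

P(Yes|Male) = 31/49 ≈ 63.27%


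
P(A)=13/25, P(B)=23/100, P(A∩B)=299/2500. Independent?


P(A)×P(B) = 299/2500
P(A∩B) = 299/2500
Equal ✓ → Independent

Yes, independent


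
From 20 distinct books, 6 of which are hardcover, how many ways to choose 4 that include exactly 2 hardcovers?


Choose 2 of the 6 hardcovers and 2 of the other 14 books:
C(6,2)×C(14,2) = 15×91 = 1365

1365


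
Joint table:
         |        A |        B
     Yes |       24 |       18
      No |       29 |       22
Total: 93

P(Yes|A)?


P(Yes|A) = 24/(24+29) = 24/53

P = 24/53 ≈ 45.28%


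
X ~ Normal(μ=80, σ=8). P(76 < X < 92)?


z₁=(76-80)/8=-0.5, z₂=(92-80)/8=1.5
P = Φ(1.5) - Φ(-0.5) = 0.933193 - 0.308538 = 0.624655 ≈ 0.6247

P(76 < X < 92) ≈ 0.6247


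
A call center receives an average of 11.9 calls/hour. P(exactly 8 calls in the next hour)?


Poisson(λ=11.9): P(X=8) = e^(-λ)×λ^k/k!
= e^(-11.9) × 11.9^8 / 8!
≈ 6.790404807e-06 × 402138534.716 / 40320 ≈ 0.067725

P(X=8) ≈ 0.067725 ≈ 6.77%


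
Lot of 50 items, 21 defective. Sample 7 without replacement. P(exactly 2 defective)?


Hypergeometric: C(21,2)×C(29,5)/C(50,7)
= 210×118755/99884400 = 23751/95128

P(X=2) = 23751/95128 ≈ 24.97%


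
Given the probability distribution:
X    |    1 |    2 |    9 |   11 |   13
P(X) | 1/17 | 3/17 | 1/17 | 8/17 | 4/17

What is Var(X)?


E[X] = 156/17
E[X²] = 1738/17
Var(X) = E[X²] - (E[X])² = 1738/17 - 24336/289 = 5210/289

Var(X) = 5210/289 ≈ 18.0277


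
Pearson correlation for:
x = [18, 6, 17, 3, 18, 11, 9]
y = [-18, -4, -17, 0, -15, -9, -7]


n=7, Σx=82, Σy=-70, Σxy=-1069, Σx²=1184, Σy²=984
r = (7×(-1069) - 82×(-70))/√((7×1184 - 82²)(7×984 - (-70)²))
= -1743/√(1564×1988) = -1743/√3109232 ≈ -1743/1763.3014 ≈ -0.9885

r ≈ -0.9885


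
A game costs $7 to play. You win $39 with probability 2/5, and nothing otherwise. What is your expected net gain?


E[gain] = (39-7)×2/5 + (-7)×3/5
= 64/5 - 21/5 = 43/5

Expected net gain = $43/5 ≈ $8.60


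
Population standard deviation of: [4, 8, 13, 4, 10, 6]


Mean = 45/6 = 15/2
  (4-15/2)²=49/4
  (8-15/2)²=1/4
  (13-15/2)²=121/4
  (4-15/2)²=49/4
  (10-15/2)²=25/4
  (6-15/2)²=9/4
Σ(x-μ)² = 127/2
σ² = (127/2)/6 = 127/12

σ = √(127/12) ≈ 3.2532


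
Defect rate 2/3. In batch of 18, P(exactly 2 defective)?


Binomial: P(X=2) = C(18,2)×p^2×(1-p)^16
= 153 × 4/9 × 1/43046721 = 68/43046721

P(X=2) = 68/43046721 ≈ 0.00%


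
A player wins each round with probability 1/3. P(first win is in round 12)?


Geometric: P(X=12) = (1-p)^(k-1)×p = (2/3)^11×1/3 = 2048/531441

P(X=12) = 2048/531441 ≈ 0.39%


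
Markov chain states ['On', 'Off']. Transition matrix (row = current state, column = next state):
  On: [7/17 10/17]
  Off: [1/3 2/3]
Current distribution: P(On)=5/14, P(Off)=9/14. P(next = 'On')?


P(next=On) = Σᵢ P(now=i)×P(i→On)
= 5/14×7/17 + 9/14×1/3
= 5/34 + 3/14 = 43/119

P = 43/119 ≈ 0.3613


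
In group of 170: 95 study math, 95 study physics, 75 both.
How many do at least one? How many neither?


|A∪B| = 95+95-75 = 115
Neither = 170-115 = 55

At least one: 115; Neither: 55


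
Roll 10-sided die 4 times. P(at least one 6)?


P(no 6)^4 = (9/10)^4 = 6561/10000
P(≥1) = 1 - 6561/10000 = 3439/10000

P = 3439/10000 ≈ 34.39%


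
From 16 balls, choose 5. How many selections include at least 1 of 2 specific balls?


Complement: C(16,5) - C(14,5) = 4368 - 2002 = 2366

2366


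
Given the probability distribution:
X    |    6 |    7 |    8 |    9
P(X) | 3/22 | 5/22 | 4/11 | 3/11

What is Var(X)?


E[X] = 171/22
E[X²] = 1351/22
Var(X) = E[X²] - (E[X])² = 1351/22 - 29241/484 = 481/484

Var(X) = 481/484 ≈ 0.9938


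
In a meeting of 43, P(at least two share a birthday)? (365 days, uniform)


P(all different) = Π(365-i)/365 for i=0..42
= 0.076077
P(match) = 1 - 0.076077 = 0.923923

P ≈ 0.9239 ≈ 92.39%


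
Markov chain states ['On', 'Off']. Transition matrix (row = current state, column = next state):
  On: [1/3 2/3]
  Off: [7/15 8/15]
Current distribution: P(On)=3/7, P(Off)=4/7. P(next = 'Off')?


P(next=Off) = Σᵢ P(now=i)×P(i→Off)
= 3/7×2/3 + 4/7×8/15
= 2/7 + 32/105 = 62/105

P = 62/105 ≈ 0.5905


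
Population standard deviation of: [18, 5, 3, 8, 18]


Mean = 52/5
  (18-52/5)²=1444/25
  (5-52/5)²=729/25
  (3-52/5)²=1369/25
  (8-52/5)²=144/25
  (18-52/5)²=1444/25
Σ(x-μ)² = 1026/5
σ² = (1026/5)/5 = 1026/25

σ = √(1026/25) ≈ 6.4062


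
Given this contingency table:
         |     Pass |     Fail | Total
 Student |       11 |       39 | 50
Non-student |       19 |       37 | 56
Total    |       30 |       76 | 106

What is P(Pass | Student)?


P(Pass | Student) = 11/(11+39) = 11/50

P(Pass|Student) = 11/50 ≈ 22.00%


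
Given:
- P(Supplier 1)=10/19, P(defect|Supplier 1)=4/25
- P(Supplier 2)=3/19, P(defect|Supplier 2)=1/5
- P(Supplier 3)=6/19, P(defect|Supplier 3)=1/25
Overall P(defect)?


P(B) = Σ P(B|Aᵢ)×P(Aᵢ)
  4/25×10/19 = 8/95
  1/5×3/19 = 3/95
  1/25×6/19 = 6/475
Sum = 61/475

P(defect) = 61/475 ≈ 12.84%


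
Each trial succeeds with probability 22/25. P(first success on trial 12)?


Geometric: P(X=12) = (1-p)^(k-1)×p = (3/25)^11×22/25 = 3897234/59604644775390625

P(X=12) = 3897234/59604644775390625 ≈ 0.00%


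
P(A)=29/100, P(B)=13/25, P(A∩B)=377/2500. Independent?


P(A)×P(B) = 377/2500
P(A∩B) = 377/2500
Equal ✓ → Independent

Yes, independent


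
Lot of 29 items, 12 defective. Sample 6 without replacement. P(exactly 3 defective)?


Hypergeometric: C(12,3)×C(17,3)/C(29,6)
= 220×680/475020 = 7480/23751

P(X=3) = 7480/23751 ≈ 31.49%


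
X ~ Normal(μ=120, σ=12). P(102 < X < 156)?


z₁=(102-120)/12=-1.5, z₂=(156-120)/12=3.0
P = Φ(3.0) - Φ(-1.5) = 0.998650 - 0.066807 = 0.931843 ≈ 0.9318

P(102 < X < 156) ≈ 0.9318


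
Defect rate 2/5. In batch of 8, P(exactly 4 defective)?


Binomial: P(X=4) = C(8,4)×p^4×(1-p)^4
= 70 × 16/625 × 81/625 = 18144/78125

P(X=4) = 18144/78125 ≈ 23.22%


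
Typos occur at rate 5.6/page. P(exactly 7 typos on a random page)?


Poisson(λ=5.6): P(X=7) = e^(-λ)×λ^k/k!
= e^(-5.6) × 5.6^7 / 7!
≈ 0.003697863716 × 172709.484954 / 5040 ≈ 0.126717

P(X=7) ≈ 0.126717 ≈ 12.67%


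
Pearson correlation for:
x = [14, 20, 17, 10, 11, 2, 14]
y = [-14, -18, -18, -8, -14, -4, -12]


n=7, Σx=88, Σy=-88, Σxy=-1272, Σx²=1306, Σy²=1264
r = (7×(-1272) - 88×(-88))/√((7×1306 - 88²)(7×1264 - (-88)²))
= -1160/√(1398×1104) = -1160/√1543392 ≈ -1160/1242.3333 ≈ -0.9337

r ≈ -0.9337


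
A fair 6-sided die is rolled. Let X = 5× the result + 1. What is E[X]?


E[die] = (1+6)/2 = 7/2
E[X] = 5×7/2 + 1 = 37/2

E[X] = 37/2


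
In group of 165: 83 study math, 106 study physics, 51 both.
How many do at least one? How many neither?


|A∪B| = 83+106-51 = 138
Neither = 165-138 = 27

At least one: 138; Neither: 27


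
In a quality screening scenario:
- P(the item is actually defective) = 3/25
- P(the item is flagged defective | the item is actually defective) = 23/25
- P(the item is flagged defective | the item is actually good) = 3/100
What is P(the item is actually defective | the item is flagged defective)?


Using Bayes' theorem:
P(A|B) = P(B|A)·P(A) / P(B)

P(the item is flagged defective) = 23/25 × 3/25 + 3/100 × 22/25
= 69/625 + 33/1250 = 171/1250

P(the item is actually defective|the item is flagged defective) = (69/625) / (171/1250) = 46/57

P(the item is actually defective|the item is flagged defective) = 46/57 ≈ 80.70%


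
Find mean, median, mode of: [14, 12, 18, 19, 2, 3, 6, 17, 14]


Sorted: [2, 3, 6, 12, 14, 14, 17, 18, 19]
Mean = 105/9 = 35/3
Median = 14
Freq: {14: 2, 12: 1, 18: 1, 19: 1, 2: 1, 3: 1, 6: 1, 17: 1}
Mode: [14]

Mean=35/3, Median=14, Mode=14


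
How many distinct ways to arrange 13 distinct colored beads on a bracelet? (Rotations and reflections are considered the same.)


Free circular arrangements: rotations and reflections both identified.
(n-1)!/2 = 12!/2 = 479001600/2 = 239500800

239500800


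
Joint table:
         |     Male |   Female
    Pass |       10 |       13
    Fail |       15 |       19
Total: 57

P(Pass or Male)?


P(Pass∨Male) = P(Pass) + P(Male) - P(Pass∧Male)
= (23 + 25 - 10)/57 = 38/57 = 2/3

P = 2/3 ≈ 66.67%


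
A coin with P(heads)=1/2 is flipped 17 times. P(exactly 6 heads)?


Binomial: P(X=6) = C(17,6)×p^6×(1-p)^11
= 12376 × 1/64 × 1/2048 = 1547/16384

P(X=6) = 1547/16384 ≈ 9.44%


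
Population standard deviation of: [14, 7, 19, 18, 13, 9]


Mean = 80/6 = 40/3
  (14-40/3)²=4/9
  (7-40/3)²=361/9
  (19-40/3)²=289/9
  (18-40/3)²=196/9
  (13-40/3)²=1/9
  (9-40/3)²=169/9
Σ(x-μ)² = 340/3
σ² = (340/3)/6 = 170/9

σ = √(170/9) ≈ 4.3461


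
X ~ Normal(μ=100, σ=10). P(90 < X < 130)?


z₁=(90-100)/10=-1.0, z₂=(130-100)/10=3.0
P = Φ(3.0) - Φ(-1.0) = 0.998650 - 0.158655 = 0.839995 ≈ 0.8400

P(90 < X < 130) ≈ 0.8400


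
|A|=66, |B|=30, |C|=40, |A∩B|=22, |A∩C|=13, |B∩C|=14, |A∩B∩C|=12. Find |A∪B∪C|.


|A∪B∪C| = 66+30+40-22-13-14+12 = 99

|A∪B∪C| = 99


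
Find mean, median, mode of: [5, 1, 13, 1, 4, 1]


Sorted: [1, 1, 1, 4, 5, 13]
Mean = 25/6
Median = 5/2
Freq: {5: 1, 1: 3, 13: 1, 4: 1}
Mode: [1]

Mean=25/6, Median=5/2, Mode=1


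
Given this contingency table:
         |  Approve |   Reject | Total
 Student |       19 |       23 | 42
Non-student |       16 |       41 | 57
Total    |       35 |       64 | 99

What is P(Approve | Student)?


P(Approve | Student) = 19/(19+23) = 19/42

P(Approve|Student) = 19/42 ≈ 45.24%


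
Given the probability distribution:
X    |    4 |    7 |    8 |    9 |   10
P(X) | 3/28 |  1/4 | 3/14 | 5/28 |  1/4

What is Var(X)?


E[X] = 8
E[X²] = 470/7
Var(X) = E[X²] - (E[X])² = 470/7 - 64 = 22/7

Var(X) = 22/7 ≈ 3.1429


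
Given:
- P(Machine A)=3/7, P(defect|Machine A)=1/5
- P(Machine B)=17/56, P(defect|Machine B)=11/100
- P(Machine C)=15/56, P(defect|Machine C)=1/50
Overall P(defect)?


P(B) = Σ P(B|Aᵢ)×P(Aᵢ)
  1/5×3/7 = 3/35
  11/100×17/56 = 187/5600
  1/50×15/56 = 3/560
Sum = 697/5600

P(defect) = 697/5600 ≈ 12.45%


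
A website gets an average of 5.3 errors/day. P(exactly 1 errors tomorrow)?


Poisson(λ=5.3): P(X=1) = e^(-λ)×λ^k/k!
= e^(-5.3) × 5.3^1 / 1!
≈ 0.004991593907 × 5.3 / 1 ≈ 0.026455

P(X=1) ≈ 0.026455 ≈ 2.65%


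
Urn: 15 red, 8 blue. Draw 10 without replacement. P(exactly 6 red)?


Hypergeometric: C(15,6)×C(8,4)/C(23,10)
= 5005×70/1144066 = 2275/7429

P(X=6) = 2275/7429 ≈ 30.62%


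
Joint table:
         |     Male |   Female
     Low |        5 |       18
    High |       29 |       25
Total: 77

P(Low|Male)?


P(Low|Male) = 5/(5+29) = 5/34

P = 5/34 ≈ 14.71%


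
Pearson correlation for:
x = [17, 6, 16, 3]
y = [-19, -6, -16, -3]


n=4, Σx=42, Σy=-44, Σxy=-624, Σx²=590, Σy²=662
r = (4×(-624) - 42×(-44))/√((4×590 - 42²)(4×662 - (-44)²))
= -648/√(596×712) = -648/√424352 ≈ -648/651.4231 ≈ -0.9947

r ≈ -0.9947


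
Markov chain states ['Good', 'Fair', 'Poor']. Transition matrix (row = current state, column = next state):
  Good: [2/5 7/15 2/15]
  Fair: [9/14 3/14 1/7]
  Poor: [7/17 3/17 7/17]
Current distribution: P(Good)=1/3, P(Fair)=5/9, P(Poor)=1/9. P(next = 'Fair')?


P(next=Fair) = Σᵢ P(now=i)×P(i→Fair)
= 1/3×7/15 + 5/9×3/14 + 1/9×3/17
= 7/45 + 5/42 + 1/51 = 3151/10710

P = 3151/10710 ≈ 0.2942


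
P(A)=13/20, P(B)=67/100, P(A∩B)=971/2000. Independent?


P(A)×P(B) = 871/2000
P(A∩B) = 971/2000
Not equal → NOT independent

No, not independent


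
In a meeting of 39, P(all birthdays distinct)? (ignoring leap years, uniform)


P(all different) = Π(365-i)/365 for i=0..38
= (365/365)×(364/365)×...×(327/365)
= 0.121780

P ≈ 0.1218 ≈ 12.18%


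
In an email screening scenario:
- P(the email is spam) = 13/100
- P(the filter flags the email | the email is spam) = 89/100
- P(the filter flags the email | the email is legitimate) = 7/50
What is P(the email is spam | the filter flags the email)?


Using Bayes' theorem:
P(A|B) = P(B|A)·P(A) / P(B)

P(the filter flags the email) = 89/100 × 13/100 + 7/50 × 87/100
= 1157/10000 + 609/5000 = 19/80

P(the email is spam|the filter flags the email) = (1157/10000) / (19/80) = 1157/2375

P(the email is spam|the filter flags the email) = 1157/2375 ≈ 48.72%


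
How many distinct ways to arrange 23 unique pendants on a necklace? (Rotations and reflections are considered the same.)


Free circular arrangements: rotations and reflections both identified.
(n-1)!/2 = 22!/2 = 1124000727777607680000/2 = 562000363888803840000

562000363888803840000


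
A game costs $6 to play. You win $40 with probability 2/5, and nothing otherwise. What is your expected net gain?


E[gain] = (40-6)×2/5 + (-6)×3/5
= 68/5 - 18/5 = 10

Expected net gain = $10 ≈ $10.00


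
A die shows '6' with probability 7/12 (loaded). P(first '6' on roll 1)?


Geometric: P(X=1) = (1-p)^(k-1)×p = (5/12)^0×7/12 = 7/12

P(X=1) = 7/12 ≈ 58.33%


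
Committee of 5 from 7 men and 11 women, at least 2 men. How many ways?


Count by #men:
  2M,3W: C(7,2)×C(11,3)=3465
  3M,2W: C(7,3)×C(11,2)=1925
  4M,1W: C(7,4)×C(11,1)=385
  5M,0W: C(7,5)×C(11,0)=21
Total = 5796

5796


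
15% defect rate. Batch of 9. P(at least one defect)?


P(all good) = (17/20)^9 = 118587876497/512000000000
P(≥1 defect) = 393412123503/512000000000

P = 393412123503/512000000000 ≈ 76.84%


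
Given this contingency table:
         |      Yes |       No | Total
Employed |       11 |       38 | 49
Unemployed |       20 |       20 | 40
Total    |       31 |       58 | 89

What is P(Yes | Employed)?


P(Yes | Employed) = 11/(11+38) = 11/49

P(Yes|Employed) = 11/49 ≈ 22.45%


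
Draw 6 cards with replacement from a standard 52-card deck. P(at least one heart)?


P(not a heart) = 39/52 = 3/4
P(none in 6 draws) = (3/4)^6 = 729/4096
P(≥1 heart) = 1 - 729/4096 = 3367/4096

P = 3367/4096 ≈ 82.20%


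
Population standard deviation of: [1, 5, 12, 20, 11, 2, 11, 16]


Mean = 78/8 = 39/4
  (1-39/4)²=1225/16
  (5-39/4)²=361/16
  (12-39/4)²=81/16
  (20-39/4)²=1681/16
  (11-39/4)²=25/16
  (2-39/4)²=961/16
  (11-39/4)²=25/16
  (16-39/4)²=625/16
Σ(x-μ)² = 623/2
σ² = (623/2)/8 = 623/16

σ = √(623/16) ≈ 6.2400


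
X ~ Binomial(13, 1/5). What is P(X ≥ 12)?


P(X ≥ 12) = Σ P(X=i) for i=12..13
P(X=12) = 52/1220703125
P(X=13) = 1/1220703125
Sum = 53/1220703125

P(X ≥ 12) = 53/1220703125 ≈ 0.00%


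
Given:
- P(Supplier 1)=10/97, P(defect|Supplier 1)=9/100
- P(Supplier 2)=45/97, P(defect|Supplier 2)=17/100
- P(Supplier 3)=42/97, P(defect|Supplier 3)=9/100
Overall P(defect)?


P(B) = Σ P(B|Aᵢ)×P(Aᵢ)
  9/100×10/97 = 9/970
  17/100×45/97 = 153/1940
  9/100×42/97 = 189/4850
Sum = 1233/9700

P(defect) = 1233/9700 ≈ 12.71%


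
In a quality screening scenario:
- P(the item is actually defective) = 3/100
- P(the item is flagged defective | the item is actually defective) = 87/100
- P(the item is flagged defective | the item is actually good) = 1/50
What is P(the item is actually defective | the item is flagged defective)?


Using Bayes' theorem:
P(A|B) = P(B|A)·P(A) / P(B)

P(the item is flagged defective) = 87/100 × 3/100 + 1/50 × 97/100
= 261/10000 + 97/5000 = 91/2000

P(the item is actually defective|the item is flagged defective) = (261/10000) / (91/2000) = 261/455

P(the item is actually defective|the item is flagged defective) = 261/455 ≈ 57.36%


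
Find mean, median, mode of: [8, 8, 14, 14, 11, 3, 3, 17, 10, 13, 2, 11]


Sorted: [2, 3, 3, 8, 8, 10, 11, 11, 13, 14, 14, 17]
Mean = 114/12 = 19/2
Median = 21/2
Freq: {8: 2, 14: 2, 11: 2, 3: 2, 17: 1, 10: 1, 13: 1, 2: 1}
Mode: [3, 8, 11, 14]

Mean=19/2, Median=21/2, Mode=[3, 8, 11, 14]


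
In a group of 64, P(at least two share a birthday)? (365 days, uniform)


P(all different) = Π(365-i)/365 for i=0..63
= 0.002810
P(match) = 1 - 0.002810 = 0.997190

P ≈ 0.9972 ≈ 99.72%


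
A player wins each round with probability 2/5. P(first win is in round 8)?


Geometric: P(X=8) = (1-p)^(k-1)×p = (3/5)^7×2/5 = 4374/390625

P(X=8) = 4374/390625 ≈ 1.12%


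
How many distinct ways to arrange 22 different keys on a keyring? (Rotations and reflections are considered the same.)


Free circular arrangements: rotations and reflections both identified.
(n-1)!/2 = 21!/2 = 51090942171709440000/2 = 25545471085854720000

25545471085854720000


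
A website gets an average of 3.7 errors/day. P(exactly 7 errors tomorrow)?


Poisson(λ=3.7): P(X=7) = e^(-λ)×λ^k/k!
= e^(-3.7) × 3.7^7 / 7!
≈ 0.02472352647 × 9493.1877133 / 5040 ≈ 0.046568

P(X=7) ≈ 0.046568 ≈ 4.66%


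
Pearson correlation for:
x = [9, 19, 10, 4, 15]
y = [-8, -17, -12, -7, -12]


n=5, Σx=57, Σy=-56, Σxy=-723, Σx²=783, Σy²=690
r = (5×(-723) - 57×(-56))/√((5×783 - 57²)(5×690 - (-56)²))
= -423/√(666×314) = -423/√209124 ≈ -423/457.3008 ≈ -0.9250

r ≈ -0.9250


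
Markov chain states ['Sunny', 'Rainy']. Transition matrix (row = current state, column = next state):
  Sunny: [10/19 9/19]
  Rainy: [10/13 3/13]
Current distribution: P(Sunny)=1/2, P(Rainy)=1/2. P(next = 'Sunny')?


P(next=Sunny) = Σᵢ P(now=i)×P(i→Sunny)
= 1/2×10/19 + 1/2×10/13
= 5/19 + 5/13 = 160/247

P = 160/247 ≈ 0.6478


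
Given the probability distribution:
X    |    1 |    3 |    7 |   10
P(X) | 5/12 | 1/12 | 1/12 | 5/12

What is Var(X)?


E[X] = 65/12
E[X²] = 563/12
Var(X) = E[X²] - (E[X])² = 563/12 - 4225/144 = 2531/144

Var(X) = 2531/144 ≈ 17.5764


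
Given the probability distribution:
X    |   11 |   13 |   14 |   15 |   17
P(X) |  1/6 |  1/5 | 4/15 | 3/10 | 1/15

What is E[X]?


E[X] = Σ x·P(X=x)
= (11)×(1/6) + (13)×(1/5) + (14)×(4/15) + (15)×(3/10) + (17)×(1/15)
= 69/5

E[X] = 69/5


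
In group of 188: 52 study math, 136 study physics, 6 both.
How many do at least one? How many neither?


|A∪B| = 52+136-6 = 182
Neither = 188-182 = 6

At least one: 182; Neither: 6


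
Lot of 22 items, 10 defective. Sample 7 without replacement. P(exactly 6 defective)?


Hypergeometric: C(10,6)×C(12,1)/C(22,7)
= 210×12/170544 = 105/7106

P(X=6) = 105/7106 ≈ 1.48%


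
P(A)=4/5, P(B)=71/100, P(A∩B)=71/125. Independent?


P(A)×P(B) = 71/125
P(A∩B) = 71/125
Equal ✓ → Independent

Yes, independent


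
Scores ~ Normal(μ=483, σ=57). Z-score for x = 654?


z = (x - μ)/σ = (654 - 483)/57 = 3.0

z = 3.0


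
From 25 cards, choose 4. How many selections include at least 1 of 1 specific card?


Complement: C(25,4) - C(24,4) = 12650 - 10626 = 2024

2024


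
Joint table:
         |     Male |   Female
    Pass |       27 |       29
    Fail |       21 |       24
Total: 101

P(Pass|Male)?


P(Pass|Male) = 27/(27+21) = 27/48 = 9/16

P = 9/16 ≈ 56.25%


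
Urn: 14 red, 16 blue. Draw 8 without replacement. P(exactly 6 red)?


Hypergeometric: C(14,6)×C(16,2)/C(30,8)
= 3003×120/5852925 = 616/10005

P(X=6) = 616/10005 ≈ 6.16%


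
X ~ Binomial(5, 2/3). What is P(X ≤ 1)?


P(X ≤ 1) = Σ P(X=i) for i=0..1
P(X=0) = 1/243
P(X=1) = 10/243
Sum = 11/243

P(X ≤ 1) = 11/243 ≈ 4.53%


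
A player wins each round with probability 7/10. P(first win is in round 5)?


Geometric: P(X=5) = (1-p)^(k-1)×p = (3/10)^4×7/10 = 567/100000

P(X=5) = 567/100000 ≈ 0.57%


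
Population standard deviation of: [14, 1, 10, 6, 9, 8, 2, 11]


Mean = 61/8
  (14-61/8)²=2601/64
  (1-61/8)²=2809/64
  (10-61/8)²=361/64
  (6-61/8)²=169/64
  (9-61/8)²=121/64
  (8-61/8)²=9/64
  (2-61/8)²=2025/64
  (11-61/8)²=729/64
Σ(x-μ)² = 1103/8
σ² = (1103/8)/8 = 1103/64

σ = √(1103/64) ≈ 4.1514


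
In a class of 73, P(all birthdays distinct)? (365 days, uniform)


P(all different) = Π(365-i)/365 for i=0..72
= (365/365)×(364/365)×...×(293/365)
= 0.000439

P ≈ 0.0004 ≈ 0.04%


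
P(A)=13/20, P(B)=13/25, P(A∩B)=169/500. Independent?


P(A)×P(B) = 169/500
P(A∩B) = 169/500
Equal ✓ → Independent

Yes, independent


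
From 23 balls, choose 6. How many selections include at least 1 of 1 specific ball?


Complement: C(23,6) - C(22,6) = 100947 - 74613 = 26334

26334


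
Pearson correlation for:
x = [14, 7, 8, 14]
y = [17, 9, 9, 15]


n=4, Σx=43, Σy=50, Σxy=583, Σx²=505, Σy²=676
r = (4×583 - 43×50)/√((4×505 - 43²)(4×676 - 50²))
= 182/√(171×204) = 182/√34884 ≈ 182/186.7726 ≈ 0.9744

r ≈ 0.9744


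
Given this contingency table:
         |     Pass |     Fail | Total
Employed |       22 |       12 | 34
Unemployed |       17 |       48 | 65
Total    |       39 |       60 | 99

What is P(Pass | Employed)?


P(Pass | Employed) = 22/(22+12) = 22/34 = 11/17

P(Pass|Employed) = 11/17 ≈ 64.71%


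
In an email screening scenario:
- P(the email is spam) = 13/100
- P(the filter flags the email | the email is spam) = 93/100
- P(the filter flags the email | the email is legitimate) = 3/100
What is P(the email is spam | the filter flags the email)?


Using Bayes' theorem:
P(A|B) = P(B|A)·P(A) / P(B)

P(the filter flags the email) = 93/100 × 13/100 + 3/100 × 87/100
= 1209/10000 + 261/10000 = 147/1000

P(the email is spam|the filter flags the email) = (1209/10000) / (147/1000) = 403/490

P(the email is spam|the filter flags the email) = 403/490 ≈ 82.24%


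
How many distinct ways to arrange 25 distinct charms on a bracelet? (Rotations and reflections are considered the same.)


Free circular arrangements: rotations and reflections both identified.
(n-1)!/2 = 24!/2 = 620448401733239439360000/2 = 310224200866619719680000

310224200866619719680000


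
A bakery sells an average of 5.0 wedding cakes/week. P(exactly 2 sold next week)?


Poisson(λ=5.0): P(X=2) = e^(-λ)×λ^k/k!
= e^(-5.0) × 5.0^2 / 2!
≈ 0.006737946999 × 25 / 2 ≈ 0.084224

P(X=2) ≈ 0.084224 ≈ 8.42%


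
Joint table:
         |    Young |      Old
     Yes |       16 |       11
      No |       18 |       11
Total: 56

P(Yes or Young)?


P(Yes∨Young) = P(Yes) + P(Young) - P(Yes∧Young)
= (27 + 34 - 16)/56 = 45/56

P = 45/56 ≈ 80.36%


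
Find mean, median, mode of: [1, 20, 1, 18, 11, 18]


Sorted: [1, 1, 11, 18, 18, 20]
Mean = 69/6 = 23/2
Median = 29/2
Freq: {1: 2, 20: 1, 18: 2, 11: 1}
Mode: [1, 18]

Mean=23/2, Median=29/2, Mode=[1, 18]


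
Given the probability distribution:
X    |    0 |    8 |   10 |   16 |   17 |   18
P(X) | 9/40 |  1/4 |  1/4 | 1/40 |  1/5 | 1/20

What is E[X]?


E[X] = Σ x·P(X=x)
= (0)×(9/40) + (8)×(1/4) + (10)×(1/4) + (16)×(1/40) + (17)×(1/5) + (18)×(1/20)
= 46/5

E[X] = 46/5


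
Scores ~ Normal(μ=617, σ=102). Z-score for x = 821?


z = (x - μ)/σ = (821 - 617)/102 = 2.0

z = 2.0


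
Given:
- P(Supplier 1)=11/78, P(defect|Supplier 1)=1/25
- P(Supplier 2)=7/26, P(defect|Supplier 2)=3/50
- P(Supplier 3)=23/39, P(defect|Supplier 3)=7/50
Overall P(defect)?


P(B) = Σ P(B|Aᵢ)×P(Aᵢ)
  1/25×11/78 = 11/1950
  3/50×7/26 = 21/1300
  7/50×23/39 = 161/1950
Sum = 407/3900

P(defect) = 407/3900 ≈ 10.44%


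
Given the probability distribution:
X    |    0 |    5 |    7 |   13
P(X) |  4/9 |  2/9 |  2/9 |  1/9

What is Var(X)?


E[X] = 37/9
E[X²] = 317/9
Var(X) = E[X²] - (E[X])² = 317/9 - 1369/81 = 1484/81

Var(X) = 1484/81 ≈ 18.3210


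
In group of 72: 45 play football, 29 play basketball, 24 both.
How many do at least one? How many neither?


|A∪B| = 45+29-24 = 50
Neither = 72-50 = 22

At least one: 50; Neither: 22


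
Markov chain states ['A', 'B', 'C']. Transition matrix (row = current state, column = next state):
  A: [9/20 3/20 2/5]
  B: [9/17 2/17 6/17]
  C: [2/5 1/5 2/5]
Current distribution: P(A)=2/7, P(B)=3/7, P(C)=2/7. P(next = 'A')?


P(next=A) = Σᵢ P(now=i)×P(i→A)
= 2/7×9/20 + 3/7×9/17 + 2/7×2/5
= 9/70 + 27/119 + 4/35 = 559/1190

P = 559/1190 ≈ 0.4697


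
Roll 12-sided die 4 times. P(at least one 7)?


P(no 7)^4 = (11/12)^4 = 14641/20736
P(≥1) = 1 - 14641/20736 = 6095/20736

P = 6095/20736 ≈ 29.39%


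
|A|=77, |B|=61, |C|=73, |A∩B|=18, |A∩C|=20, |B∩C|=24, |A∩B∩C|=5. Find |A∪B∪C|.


|A∪B∪C| = 77+61+73-18-20-24+5 = 154

|A∪B∪C| = 154


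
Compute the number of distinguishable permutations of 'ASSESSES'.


Letters: 8, freq: {'A': 1, 'S': 5, 'E': 2}
8!/(1!×5!×2!) = 40320/240 = 168

168


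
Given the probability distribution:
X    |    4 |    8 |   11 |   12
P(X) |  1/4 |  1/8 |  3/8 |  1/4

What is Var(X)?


E[X] = 73/8
E[X²] = 747/8
Var(X) = E[X²] - (E[X])² = 747/8 - 5329/64 = 647/64

Var(X) = 647/64 ≈ 10.1094


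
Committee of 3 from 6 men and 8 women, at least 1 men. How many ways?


Count by #men:
  1M,2W: C(6,1)×C(8,2)=168
  2M,1W: C(6,2)×C(8,1)=120
  3M,0W: C(6,3)×C(8,0)=20
Total = 308

308


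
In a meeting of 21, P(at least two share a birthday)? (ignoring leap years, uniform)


P(all different) = Π(365-i)/365 for i=0..20
= 0.556312
P(match) = 1 - 0.556312 = 0.443688

P ≈ 0.4437 ≈ 44.37%


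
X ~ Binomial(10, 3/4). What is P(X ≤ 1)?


P(X ≤ 1) = Σ P(X=i) for i=0..1
P(X=0) = 1/1048576
P(X=1) = 15/524288
Sum = 31/1048576

P(X ≤ 1) = 31/1048576 ≈ 0.00%


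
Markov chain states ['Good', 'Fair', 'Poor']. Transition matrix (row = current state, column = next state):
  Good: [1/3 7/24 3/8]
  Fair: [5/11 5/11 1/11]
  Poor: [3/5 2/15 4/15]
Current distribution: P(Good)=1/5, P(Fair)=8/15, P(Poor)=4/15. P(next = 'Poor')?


P(next=Poor) = Σᵢ P(now=i)×P(i→Poor)
= 1/5×3/8 + 8/15×1/11 + 4/15×4/15
= 3/40 + 8/165 + 16/225 = 3853/19800

P = 3853/19800 ≈ 0.1946


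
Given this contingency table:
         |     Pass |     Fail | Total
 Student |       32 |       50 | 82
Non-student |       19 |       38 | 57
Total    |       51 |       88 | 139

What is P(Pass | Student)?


P(Pass | Student) = 32/(32+50) = 32/82 = 16/41

P(Pass|Student) = 16/41 ≈ 39.02%


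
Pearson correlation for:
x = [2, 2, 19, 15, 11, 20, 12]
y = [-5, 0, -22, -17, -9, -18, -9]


n=7, Σx=81, Σy=-80, Σxy=-1250, Σx²=1259, Σy²=1284
r = (7×(-1250) - 81×(-80))/√((7×1259 - 81²)(7×1284 - (-80)²))
= -2270/√(2252×2588) = -2270/√5828176 ≈ -2270/2414.1616 ≈ -0.9403

r ≈ -0.9403


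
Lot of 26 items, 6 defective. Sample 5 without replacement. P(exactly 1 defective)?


Hypergeometric: C(6,1)×C(20,4)/C(26,5)
= 6×4845/65780 = 2907/6578

P(X=1) = 2907/6578 ≈ 44.19%


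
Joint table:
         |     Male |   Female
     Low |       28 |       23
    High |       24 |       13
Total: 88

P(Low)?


P(Low) = (28+23)/88 = 51/88

P(Low) = 51/88 ≈ 57.95%


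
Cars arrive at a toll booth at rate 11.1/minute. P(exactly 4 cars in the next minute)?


Poisson(λ=11.1): P(X=4) = e^(-λ)×λ^k/k!
= e^(-11.1) × 11.1^4 / 4!
≈ 1.511232382e-05 × 15180.7041 / 24 ≈ 0.009559

P(X=4) ≈ 0.009559 ≈ 0.96%


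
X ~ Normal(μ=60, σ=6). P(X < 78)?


z = (78-60)/6 = 3.0
P(Z < 3.0) = 0.9987

P(X < 78) ≈ 0.9987


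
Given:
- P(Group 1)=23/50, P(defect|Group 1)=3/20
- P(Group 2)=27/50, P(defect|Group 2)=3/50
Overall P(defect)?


P(B) = Σ P(B|Aᵢ)×P(Aᵢ)
  3/20×23/50 = 69/1000
  3/50×27/50 = 81/2500
Sum = 507/5000

P(defect) = 507/5000 ≈ 10.14%


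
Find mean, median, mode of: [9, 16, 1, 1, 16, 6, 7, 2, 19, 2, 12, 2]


Sorted: [1, 1, 2, 2, 2, 6, 7, 9, 12, 16, 16, 19]
Mean = 93/12 = 31/4
Median = 13/2
Freq: {9: 1, 16: 2, 1: 2, 6: 1, 7: 1, 2: 3, 19: 1, 12: 1}
Mode: [2]

Mean=31/4, Median=13/2, Mode=2


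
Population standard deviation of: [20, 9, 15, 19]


Mean = 63/4
  (20-63/4)²=289/16
  (9-63/4)²=729/16
  (15-63/4)²=9/16
  (19-63/4)²=169/16
Σ(x-μ)² = 299/4
σ² = (299/4)/4 = 299/16

σ = √(299/16) ≈ 4.3229


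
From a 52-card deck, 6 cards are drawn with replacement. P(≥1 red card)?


P(not a red card) = 26/52 = 1/2
P(none in 6 draws) = (1/2)^6 = 1/64
P(≥1 red card) = 1 - 1/64 = 63/64

P = 63/64 ≈ 98.44%


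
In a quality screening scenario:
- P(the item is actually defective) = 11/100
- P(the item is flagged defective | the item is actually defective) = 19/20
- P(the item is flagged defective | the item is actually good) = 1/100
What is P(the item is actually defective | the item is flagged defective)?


Using Bayes' theorem:
P(A|B) = P(B|A)·P(A) / P(B)

P(the item is flagged defective) = 19/20 × 11/100 + 1/100 × 89/100
= 209/2000 + 89/10000 = 567/5000

P(the item is actually defective|the item is flagged defective) = (209/2000) / (567/5000) = 1045/1134

P(the item is actually defective|the item is flagged defective) = 1045/1134 ≈ 92.15%


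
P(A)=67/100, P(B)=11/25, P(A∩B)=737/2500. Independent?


P(A)×P(B) = 737/2500
P(A∩B) = 737/2500
Equal ✓ → Independent

Yes, independent


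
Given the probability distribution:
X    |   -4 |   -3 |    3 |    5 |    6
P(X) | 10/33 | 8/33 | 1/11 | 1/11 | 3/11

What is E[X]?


E[X] = Σ x·P(X=x)
= (-4)×(10/33) + (-3)×(8/33) + (3)×(1/11) + (5)×(1/11) + (6)×(3/11)
= 14/33

E[X] = 14/33


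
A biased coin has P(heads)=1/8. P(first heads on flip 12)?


Geometric: P(X=12) = (1-p)^(k-1)×p = (7/8)^11×1/8 = 1977326743/68719476736

P(X=12) = 1977326743/68719476736 ≈ 2.88%


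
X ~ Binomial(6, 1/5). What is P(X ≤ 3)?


P(X ≤ 3) = Σ P(X=i) for i=0..3
P(X=0) = 4096/15625
P(X=1) = 6144/15625
P(X=2) = 768/3125
P(X=3) = 256/3125
Sum = 3072/3125

P(X ≤ 3) = 3072/3125 ≈ 98.30%


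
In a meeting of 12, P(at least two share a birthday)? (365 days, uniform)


P(all different) = Π(365-i)/365 for i=0..11
= 0.832975
P(match) = 1 - 0.832975 = 0.167025

P ≈ 0.1670 ≈ 16.70%


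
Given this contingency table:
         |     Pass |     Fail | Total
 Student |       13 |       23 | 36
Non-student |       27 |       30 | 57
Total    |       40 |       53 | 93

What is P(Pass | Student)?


P(Pass | Student) = 13/(13+23) = 13/36

P(Pass|Student) = 13/36 ≈ 36.11%
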